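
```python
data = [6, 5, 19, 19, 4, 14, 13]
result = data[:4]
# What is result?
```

data has length 7. The slice data[:4] selects indices [0, 1, 2, 3] (0->6, 1->5, 2->19, 3->19), giving [6, 5, 19, 19].

[6, 5, 19, 19]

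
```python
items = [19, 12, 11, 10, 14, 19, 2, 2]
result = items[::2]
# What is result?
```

items has length 8. The slice items[::2] selects indices [0, 2, 4, 6] (0->19, 2->11, 4->14, 6->2), giving [19, 11, 14, 2].

[19, 11, 14, 2]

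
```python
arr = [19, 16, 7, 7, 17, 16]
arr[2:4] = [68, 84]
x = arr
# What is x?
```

arr starts as [19, 16, 7, 7, 17, 16] (length 6). The slice arr[2:4] covers indices [2, 3] with values [7, 7]. Replacing that slice with [68, 84] (same length) produces [19, 16, 68, 84, 17, 16].

[19, 16, 68, 84, 17, 16]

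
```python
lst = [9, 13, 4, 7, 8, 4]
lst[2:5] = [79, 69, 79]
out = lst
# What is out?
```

lst starts as [9, 13, 4, 7, 8, 4] (length 6). The slice lst[2:5] covers indices [2, 3, 4] with values [4, 7, 8]. Replacing that slice with [79, 69, 79] (same length) produces [9, 13, 79, 69, 79, 4].

[9, 13, 79, 69, 79, 4]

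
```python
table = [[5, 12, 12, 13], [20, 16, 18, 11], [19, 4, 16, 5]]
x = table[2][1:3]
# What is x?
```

table[2] = [19, 4, 16, 5]. table[2] has length 4. The slice table[2][1:3] selects indices [1, 2] (1->4, 2->16), giving [4, 16].

[4, 16]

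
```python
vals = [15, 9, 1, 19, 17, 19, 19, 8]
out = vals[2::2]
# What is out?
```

vals has length 8. The slice vals[2::2] selects indices [2, 4, 6] (2->1, 4->17, 6->19), giving [1, 17, 19].

[1, 17, 19]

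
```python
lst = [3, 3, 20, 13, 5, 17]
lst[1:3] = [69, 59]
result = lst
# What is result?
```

lst starts as [3, 3, 20, 13, 5, 17] (length 6). The slice lst[1:3] covers indices [1, 2] with values [3, 20]. Replacing that slice with [69, 59] (same length) produces [3, 69, 59, 13, 5, 17].

[3, 69, 59, 13, 5, 17]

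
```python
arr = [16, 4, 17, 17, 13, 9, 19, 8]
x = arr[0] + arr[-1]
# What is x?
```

arr has length 8. arr[0] = 16.
arr has length 8. Negative index -1 maps to positive index 8 + (-1) = 7. arr[7] = 8.
Sum: 16 + 8 = 24.

24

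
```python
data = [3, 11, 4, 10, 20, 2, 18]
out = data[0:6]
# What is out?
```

data has length 7. The slice data[0:6] selects indices [0, 1, 2, 3, 4, 5] (0->3, 1->11, 2->4, 3->10, 4->20, 5->2), giving [3, 11, 4, 10, 20, 2].

[3, 11, 4, 10, 20, 2]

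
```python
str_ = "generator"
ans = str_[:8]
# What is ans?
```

str_ has length 9. The slice str_[:8] selects indices [0, 1, 2, 3, 4, 5, 6, 7] (0->'g', 1->'e', 2->'n', 3->'e', 4->'r', 5->'a', 6->'t', 7->'o'), giving 'generato'.

'generato'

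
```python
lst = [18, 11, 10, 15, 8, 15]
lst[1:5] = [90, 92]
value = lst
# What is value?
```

lst starts as [18, 11, 10, 15, 8, 15] (length 6). The slice lst[1:5] covers indices [1, 2, 3, 4] with values [11, 10, 15, 8]. Replacing that slice with [90, 92] (different length) produces [18, 90, 92, 15].

[18, 90, 92, 15]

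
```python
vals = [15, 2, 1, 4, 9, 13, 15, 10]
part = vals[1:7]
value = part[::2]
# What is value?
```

vals has length 8. The slice vals[1:7] selects indices [1, 2, 3, 4, 5, 6] (1->2, 2->1, 3->4, 4->9, 5->13, 6->15), giving [2, 1, 4, 9, 13, 15]. So part = [2, 1, 4, 9, 13, 15]. part has length 6. The slice part[::2] selects indices [0, 2, 4] (0->2, 2->4, 4->13), giving [2, 4, 13].

[2, 4, 13]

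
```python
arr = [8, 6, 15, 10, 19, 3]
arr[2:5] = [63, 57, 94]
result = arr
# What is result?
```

arr starts as [8, 6, 15, 10, 19, 3] (length 6). The slice arr[2:5] covers indices [2, 3, 4] with values [15, 10, 19]. Replacing that slice with [63, 57, 94] (same length) produces [8, 6, 63, 57, 94, 3].

[8, 6, 63, 57, 94, 3]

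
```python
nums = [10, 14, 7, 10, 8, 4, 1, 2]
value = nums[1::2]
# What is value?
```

nums has length 8. The slice nums[1::2] selects indices [1, 3, 5, 7] (1->14, 3->10, 5->4, 7->2), giving [14, 10, 4, 2].

[14, 10, 4, 2]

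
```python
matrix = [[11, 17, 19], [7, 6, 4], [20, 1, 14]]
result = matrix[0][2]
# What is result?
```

matrix[0] = [11, 17, 19]. Taking column 2 of that row yields 19.

19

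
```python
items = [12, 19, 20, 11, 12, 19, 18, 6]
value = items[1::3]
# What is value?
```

items has length 8. The slice items[1::3] selects indices [1, 4, 7] (1->19, 4->12, 7->6), giving [19, 12, 6].

[19, 12, 6]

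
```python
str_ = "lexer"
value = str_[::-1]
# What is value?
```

str_ has length 5. The slice str_[::-1] selects indices [4, 3, 2, 1, 0] (4->'r', 3->'e', 2->'x', 1->'e', 0->'l'), giving 'rexel'.

'rexel'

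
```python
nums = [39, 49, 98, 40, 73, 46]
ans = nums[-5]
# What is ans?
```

nums has length 6. Negative index -5 maps to positive index 6 + (-5) = 1. nums[1] = 49.

49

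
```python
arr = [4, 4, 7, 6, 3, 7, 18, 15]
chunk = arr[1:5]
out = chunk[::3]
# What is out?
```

arr has length 8. The slice arr[1:5] selects indices [1, 2, 3, 4] (1->4, 2->7, 3->6, 4->3), giving [4, 7, 6, 3]. So chunk = [4, 7, 6, 3]. chunk has length 4. The slice chunk[::3] selects indices [0, 3] (0->4, 3->3), giving [4, 3].

[4, 3]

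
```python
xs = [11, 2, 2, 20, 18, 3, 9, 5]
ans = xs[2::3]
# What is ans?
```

xs has length 8. The slice xs[2::3] selects indices [2, 5] (2->2, 5->3), giving [2, 3].

[2, 3]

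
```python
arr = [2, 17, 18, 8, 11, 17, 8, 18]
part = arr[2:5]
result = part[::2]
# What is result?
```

arr has length 8. The slice arr[2:5] selects indices [2, 3, 4] (2->18, 3->8, 4->11), giving [18, 8, 11]. So part = [18, 8, 11]. part has length 3. The slice part[::2] selects indices [0, 2] (0->18, 2->11), giving [18, 11].

[18, 11]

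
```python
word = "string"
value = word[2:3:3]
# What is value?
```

word has length 6. The slice word[2:3:3] selects indices [2] (2->'r'), giving 'r'.

'r'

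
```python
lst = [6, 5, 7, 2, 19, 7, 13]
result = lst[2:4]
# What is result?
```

lst has length 7. The slice lst[2:4] selects indices [2, 3] (2->7, 3->2), giving [7, 2].

[7, 2]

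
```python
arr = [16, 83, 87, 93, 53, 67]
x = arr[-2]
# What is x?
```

arr has length 6. Negative index -2 maps to positive index 6 + (-2) = 4. arr[4] = 53.

53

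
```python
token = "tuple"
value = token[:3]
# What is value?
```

token has length 5. The slice token[:3] selects indices [0, 1, 2] (0->'t', 1->'u', 2->'p'), giving 'tup'.

'tup'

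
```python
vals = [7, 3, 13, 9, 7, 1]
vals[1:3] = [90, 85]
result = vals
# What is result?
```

vals starts as [7, 3, 13, 9, 7, 1] (length 6). The slice vals[1:3] covers indices [1, 2] with values [3, 13]. Replacing that slice with [90, 85] (same length) produces [7, 90, 85, 9, 7, 1].

[7, 90, 85, 9, 7, 1]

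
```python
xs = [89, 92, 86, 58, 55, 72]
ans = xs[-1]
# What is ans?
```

xs has length 6. Negative index -1 maps to positive index 6 + (-1) = 5. xs[5] = 72.

72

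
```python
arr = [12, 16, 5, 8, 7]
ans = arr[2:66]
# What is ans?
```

arr has length 5. The slice arr[2:66] selects indices [2, 3, 4] (2->5, 3->8, 4->7), giving [5, 8, 7].

[5, 8, 7]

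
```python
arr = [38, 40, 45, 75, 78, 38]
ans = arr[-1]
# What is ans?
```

arr has length 6. Negative index -1 maps to positive index 6 + (-1) = 5. arr[5] = 38.

38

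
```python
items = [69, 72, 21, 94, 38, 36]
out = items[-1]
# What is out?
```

items has length 6. Negative index -1 maps to positive index 6 + (-1) = 5. items[5] = 36.

36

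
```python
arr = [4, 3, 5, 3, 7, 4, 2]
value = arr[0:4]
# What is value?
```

arr has length 7. The slice arr[0:4] selects indices [0, 1, 2, 3] (0->4, 1->3, 2->5, 3->3), giving [4, 3, 5, 3].

[4, 3, 5, 3]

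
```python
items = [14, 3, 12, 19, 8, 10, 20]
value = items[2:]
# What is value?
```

items has length 7. The slice items[2:] selects indices [2, 3, 4, 5, 6] (2->12, 3->19, 4->8, 5->10, 6->20), giving [12, 19, 8, 10, 20].

[12, 19, 8, 10, 20]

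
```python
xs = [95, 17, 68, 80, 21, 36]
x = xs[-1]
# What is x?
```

xs has length 6. Negative index -1 maps to positive index 6 + (-1) = 5. xs[5] = 36.

36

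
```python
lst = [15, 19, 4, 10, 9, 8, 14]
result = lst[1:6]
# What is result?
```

lst has length 7. The slice lst[1:6] selects indices [1, 2, 3, 4, 5] (1->19, 2->4, 3->10, 4->9, 5->8), giving [19, 4, 10, 9, 8].

[19, 4, 10, 9, 8]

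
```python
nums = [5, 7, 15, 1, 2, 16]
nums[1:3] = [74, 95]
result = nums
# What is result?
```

nums starts as [5, 7, 15, 1, 2, 16] (length 6). The slice nums[1:3] covers indices [1, 2] with values [7, 15]. Replacing that slice with [74, 95] (same length) produces [5, 74, 95, 1, 2, 16].

[5, 74, 95, 1, 2, 16]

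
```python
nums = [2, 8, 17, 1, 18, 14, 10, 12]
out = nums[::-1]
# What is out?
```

nums has length 8. The slice nums[::-1] selects indices [7, 6, 5, 4, 3, 2, 1, 0] (7->12, 6->10, 5->14, 4->18, 3->1, 2->17, 1->8, 0->2), giving [12, 10, 14, 18, 1, 17, 8, 2].

[12, 10, 14, 18, 1, 17, 8, 2]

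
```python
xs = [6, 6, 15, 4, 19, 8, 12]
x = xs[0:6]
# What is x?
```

xs has length 7. The slice xs[0:6] selects indices [0, 1, 2, 3, 4, 5] (0->6, 1->6, 2->15, 3->4, 4->19, 5->8), giving [6, 6, 15, 4, 19, 8].

[6, 6, 15, 4, 19, 8]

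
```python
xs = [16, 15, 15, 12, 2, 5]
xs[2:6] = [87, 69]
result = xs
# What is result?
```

xs starts as [16, 15, 15, 12, 2, 5] (length 6). The slice xs[2:6] covers indices [2, 3, 4, 5] with values [15, 12, 2, 5]. Replacing that slice with [87, 69] (different length) produces [16, 15, 87, 69].

[16, 15, 87, 69]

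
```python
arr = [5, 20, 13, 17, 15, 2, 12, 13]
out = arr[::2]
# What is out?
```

arr has length 8. The slice arr[::2] selects indices [0, 2, 4, 6] (0->5, 2->13, 4->15, 6->12), giving [5, 13, 15, 12].

[5, 13, 15, 12]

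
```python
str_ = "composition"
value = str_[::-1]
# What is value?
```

str_ has length 11. The slice str_[::-1] selects indices [10, 9, 8, 7, 6, 5, 4, 3, 2, 1, 0] (10->'n', 9->'o', 8->'i', 7->'t', 6->'i', 5->'s', 4->'o', 3->'p', 2->'m', 1->'o', 0->'c'), giving 'noitisopmoc'.

'noitisopmoc'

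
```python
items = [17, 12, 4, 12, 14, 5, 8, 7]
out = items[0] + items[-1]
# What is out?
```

items has length 8. items[0] = 17.
items has length 8. Negative index -1 maps to positive index 8 + (-1) = 7. items[7] = 7.
Sum: 17 + 7 = 24.

24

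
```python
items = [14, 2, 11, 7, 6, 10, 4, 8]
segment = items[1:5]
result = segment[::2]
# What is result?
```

items has length 8. The slice items[1:5] selects indices [1, 2, 3, 4] (1->2, 2->11, 3->7, 4->6), giving [2, 11, 7, 6]. So segment = [2, 11, 7, 6]. segment has length 4. The slice segment[::2] selects indices [0, 2] (0->2, 2->7), giving [2, 7].

[2, 7]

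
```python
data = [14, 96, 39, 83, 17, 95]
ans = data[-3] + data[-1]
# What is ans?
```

data has length 6. Negative index -3 maps to positive index 6 + (-3) = 3. data[3] = 83.
data has length 6. Negative index -1 maps to positive index 6 + (-1) = 5. data[5] = 95.
Sum: 83 + 95 = 178.

178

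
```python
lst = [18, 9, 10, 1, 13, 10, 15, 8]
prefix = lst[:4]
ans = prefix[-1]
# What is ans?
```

lst has length 8. The slice lst[:4] selects indices [0, 1, 2, 3] (0->18, 1->9, 2->10, 3->1), giving [18, 9, 10, 1]. So prefix = [18, 9, 10, 1]. Then prefix[-1] = 1.

1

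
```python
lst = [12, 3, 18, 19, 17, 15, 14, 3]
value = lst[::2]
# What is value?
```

lst has length 8. The slice lst[::2] selects indices [0, 2, 4, 6] (0->12, 2->18, 4->17, 6->14), giving [12, 18, 17, 14].

[12, 18, 17, 14]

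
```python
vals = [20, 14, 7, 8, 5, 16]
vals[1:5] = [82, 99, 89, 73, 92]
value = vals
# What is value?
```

vals starts as [20, 14, 7, 8, 5, 16] (length 6). The slice vals[1:5] covers indices [1, 2, 3, 4] with values [14, 7, 8, 5]. Replacing that slice with [82, 99, 89, 73, 92] (different length) produces [20, 82, 99, 89, 73, 92, 16].

[20, 82, 99, 89, 73, 92, 16]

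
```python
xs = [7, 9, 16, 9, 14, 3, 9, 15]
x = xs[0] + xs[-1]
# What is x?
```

xs has length 8. xs[0] = 7.
xs has length 8. Negative index -1 maps to positive index 8 + (-1) = 7. xs[7] = 15.
Sum: 7 + 15 = 22.

22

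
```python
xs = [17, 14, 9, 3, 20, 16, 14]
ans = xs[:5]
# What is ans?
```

xs has length 7. The slice xs[:5] selects indices [0, 1, 2, 3, 4] (0->17, 1->14, 2->9, 3->3, 4->20), giving [17, 14, 9, 3, 20].

[17, 14, 9, 3, 20]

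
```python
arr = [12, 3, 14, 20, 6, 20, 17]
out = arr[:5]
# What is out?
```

arr has length 7. The slice arr[:5] selects indices [0, 1, 2, 3, 4] (0->12, 1->3, 2->14, 3->20, 4->6), giving [12, 3, 14, 20, 6].

[12, 3, 14, 20, 6]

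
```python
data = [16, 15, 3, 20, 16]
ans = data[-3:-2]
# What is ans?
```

data has length 5. The slice data[-3:-2] selects indices [2] (2->3), giving [3].

[3]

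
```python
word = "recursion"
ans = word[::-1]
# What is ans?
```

word has length 9. The slice word[::-1] selects indices [8, 7, 6, 5, 4, 3, 2, 1, 0] (8->'n', 7->'o', 6->'i', 5->'s', 4->'r', 3->'u', 2->'c', 1->'e', 0->'r'), giving 'noisrucer'.

'noisrucer'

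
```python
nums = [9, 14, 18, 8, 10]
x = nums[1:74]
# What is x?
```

nums has length 5. The slice nums[1:74] selects indices [1, 2, 3, 4] (1->14, 2->18, 3->8, 4->10), giving [14, 18, 8, 10].

[14, 18, 8, 10]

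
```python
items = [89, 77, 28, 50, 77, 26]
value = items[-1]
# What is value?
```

items has length 6. Negative index -1 maps to positive index 6 + (-1) = 5. items[5] = 26.

26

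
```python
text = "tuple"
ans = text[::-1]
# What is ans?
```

text has length 5. The slice text[::-1] selects indices [4, 3, 2, 1, 0] (4->'e', 3->'l', 2->'p', 1->'u', 0->'t'), giving 'elput'.

'elput'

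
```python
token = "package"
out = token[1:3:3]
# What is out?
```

token has length 7. The slice token[1:3:3] selects indices [1] (1->'a'), giving 'a'.

'a'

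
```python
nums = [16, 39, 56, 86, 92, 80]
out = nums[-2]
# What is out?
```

nums has length 6. Negative index -2 maps to positive index 6 + (-2) = 4. nums[4] = 92.

92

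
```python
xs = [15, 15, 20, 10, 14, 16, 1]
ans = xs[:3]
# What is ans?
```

xs has length 7. The slice xs[:3] selects indices [0, 1, 2] (0->15, 1->15, 2->20), giving [15, 15, 20].

[15, 15, 20]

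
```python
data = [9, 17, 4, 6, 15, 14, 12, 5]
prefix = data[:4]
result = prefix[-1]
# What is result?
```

data has length 8. The slice data[:4] selects indices [0, 1, 2, 3] (0->9, 1->17, 2->4, 3->6), giving [9, 17, 4, 6]. So prefix = [9, 17, 4, 6]. Then prefix[-1] = 6.

6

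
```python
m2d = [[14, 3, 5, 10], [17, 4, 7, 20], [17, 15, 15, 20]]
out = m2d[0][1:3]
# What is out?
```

m2d[0] = [14, 3, 5, 10]. m2d[0] has length 4. The slice m2d[0][1:3] selects indices [1, 2] (1->3, 2->5), giving [3, 5].

[3, 5]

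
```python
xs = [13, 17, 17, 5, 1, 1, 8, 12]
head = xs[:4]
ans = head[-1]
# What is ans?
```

xs has length 8. The slice xs[:4] selects indices [0, 1, 2, 3] (0->13, 1->17, 2->17, 3->5), giving [13, 17, 17, 5]. So head = [13, 17, 17, 5]. Then head[-1] = 5.

5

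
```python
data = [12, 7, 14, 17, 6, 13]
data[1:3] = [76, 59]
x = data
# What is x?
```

data starts as [12, 7, 14, 17, 6, 13] (length 6). The slice data[1:3] covers indices [1, 2] with values [7, 14]. Replacing that slice with [76, 59] (same length) produces [12, 76, 59, 17, 6, 13].

[12, 76, 59, 17, 6, 13]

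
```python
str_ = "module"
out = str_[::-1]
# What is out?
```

str_ has length 6. The slice str_[::-1] selects indices [5, 4, 3, 2, 1, 0] (5->'e', 4->'l', 3->'u', 2->'d', 1->'o', 0->'m'), giving 'eludom'.

'eludom'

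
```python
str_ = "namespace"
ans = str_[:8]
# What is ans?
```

str_ has length 9. The slice str_[:8] selects indices [0, 1, 2, 3, 4, 5, 6, 7] (0->'n', 1->'a', 2->'m', 3->'e', 4->'s', 5->'p', 6->'a', 7->'c'), giving 'namespac'.

'namespac'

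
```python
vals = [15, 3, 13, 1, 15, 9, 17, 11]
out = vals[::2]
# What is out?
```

vals has length 8. The slice vals[::2] selects indices [0, 2, 4, 6] (0->15, 2->13, 4->15, 6->17), giving [15, 13, 15, 17].

[15, 13, 15, 17]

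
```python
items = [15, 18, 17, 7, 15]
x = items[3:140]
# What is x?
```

items has length 5. The slice items[3:140] selects indices [3, 4] (3->7, 4->15), giving [7, 15].

[7, 15]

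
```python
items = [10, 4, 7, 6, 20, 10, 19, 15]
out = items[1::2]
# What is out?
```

items has length 8. The slice items[1::2] selects indices [1, 3, 5, 7] (1->4, 3->6, 5->10, 7->15), giving [4, 6, 10, 15].

[4, 6, 10, 15]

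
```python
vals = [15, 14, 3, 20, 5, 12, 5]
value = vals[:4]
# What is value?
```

vals has length 7. The slice vals[:4] selects indices [0, 1, 2, 3] (0->15, 1->14, 2->3, 3->20), giving [15, 14, 3, 20].

[15, 14, 3, 20]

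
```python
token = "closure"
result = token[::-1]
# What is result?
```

token has length 7. The slice token[::-1] selects indices [6, 5, 4, 3, 2, 1, 0] (6->'e', 5->'r', 4->'u', 3->'s', 2->'o', 1->'l', 0->'c'), giving 'erusolc'.

'erusolc'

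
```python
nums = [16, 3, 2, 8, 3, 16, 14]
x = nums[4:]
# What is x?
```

nums has length 7. The slice nums[4:] selects indices [4, 5, 6] (4->3, 5->16, 6->14), giving [3, 16, 14].

[3, 16, 14]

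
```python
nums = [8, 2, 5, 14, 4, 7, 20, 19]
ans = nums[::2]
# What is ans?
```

nums has length 8. The slice nums[::2] selects indices [0, 2, 4, 6] (0->8, 2->5, 4->4, 6->20), giving [8, 5, 4, 20].

[8, 5, 4, 20]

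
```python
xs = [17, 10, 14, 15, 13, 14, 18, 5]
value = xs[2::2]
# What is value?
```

xs has length 8. The slice xs[2::2] selects indices [2, 4, 6] (2->14, 4->13, 6->18), giving [14, 13, 18].

[14, 13, 18]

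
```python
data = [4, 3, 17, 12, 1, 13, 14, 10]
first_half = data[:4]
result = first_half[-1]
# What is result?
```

data has length 8. The slice data[:4] selects indices [0, 1, 2, 3] (0->4, 1->3, 2->17, 3->12), giving [4, 3, 17, 12]. So first_half = [4, 3, 17, 12]. Then first_half[-1] = 12.

12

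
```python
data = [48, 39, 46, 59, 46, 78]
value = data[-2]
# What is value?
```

data has length 6. Negative index -2 maps to positive index 6 + (-2) = 4. data[4] = 46.

46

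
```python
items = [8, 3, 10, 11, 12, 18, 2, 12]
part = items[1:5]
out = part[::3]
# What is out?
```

items has length 8. The slice items[1:5] selects indices [1, 2, 3, 4] (1->3, 2->10, 3->11, 4->12), giving [3, 10, 11, 12]. So part = [3, 10, 11, 12]. part has length 4. The slice part[::3] selects indices [0, 3] (0->3, 3->12), giving [3, 12].

[3, 12]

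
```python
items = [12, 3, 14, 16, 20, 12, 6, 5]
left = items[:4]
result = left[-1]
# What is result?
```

items has length 8. The slice items[:4] selects indices [0, 1, 2, 3] (0->12, 1->3, 2->14, 3->16), giving [12, 3, 14, 16]. So left = [12, 3, 14, 16]. Then left[-1] = 16.

16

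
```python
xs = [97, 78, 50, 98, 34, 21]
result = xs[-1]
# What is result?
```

xs has length 6. Negative index -1 maps to positive index 6 + (-1) = 5. xs[5] = 21.

21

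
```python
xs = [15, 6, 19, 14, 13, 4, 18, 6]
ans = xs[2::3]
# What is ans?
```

xs has length 8. The slice xs[2::3] selects indices [2, 5] (2->19, 5->4), giving [19, 4].

[19, 4]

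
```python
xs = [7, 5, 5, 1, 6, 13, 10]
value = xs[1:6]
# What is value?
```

xs has length 7. The slice xs[1:6] selects indices [1, 2, 3, 4, 5] (1->5, 2->5, 3->1, 4->6, 5->13), giving [5, 5, 1, 6, 13].

[5, 5, 1, 6, 13]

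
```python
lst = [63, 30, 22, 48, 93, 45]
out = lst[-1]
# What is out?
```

lst has length 6. Negative index -1 maps to positive index 6 + (-1) = 5. lst[5] = 45.

45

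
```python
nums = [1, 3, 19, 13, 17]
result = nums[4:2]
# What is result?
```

nums has length 5. The slice nums[4:2] resolves to an empty index range, so the result is [].

[]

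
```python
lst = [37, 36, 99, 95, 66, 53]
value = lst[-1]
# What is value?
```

lst has length 6. Negative index -1 maps to positive index 6 + (-1) = 5. lst[5] = 53.

53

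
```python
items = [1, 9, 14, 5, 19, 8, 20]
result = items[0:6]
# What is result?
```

items has length 7. The slice items[0:6] selects indices [0, 1, 2, 3, 4, 5] (0->1, 1->9, 2->14, 3->5, 4->19, 5->8), giving [1, 9, 14, 5, 19, 8].

[1, 9, 14, 5, 19, 8]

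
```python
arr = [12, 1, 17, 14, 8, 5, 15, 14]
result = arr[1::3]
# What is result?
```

arr has length 8. The slice arr[1::3] selects indices [1, 4, 7] (1->1, 4->8, 7->14), giving [1, 8, 14].

[1, 8, 14]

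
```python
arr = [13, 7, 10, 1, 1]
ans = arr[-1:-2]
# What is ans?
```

arr has length 5. The slice arr[-1:-2] resolves to an empty index range, so the result is [].

[]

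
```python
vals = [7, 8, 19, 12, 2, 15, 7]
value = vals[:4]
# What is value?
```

vals has length 7. The slice vals[:4] selects indices [0, 1, 2, 3] (0->7, 1->8, 2->19, 3->12), giving [7, 8, 19, 12].

[7, 8, 19, 12]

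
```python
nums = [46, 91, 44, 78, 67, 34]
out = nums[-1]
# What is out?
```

nums has length 6. Negative index -1 maps to positive index 6 + (-1) = 5. nums[5] = 34.

34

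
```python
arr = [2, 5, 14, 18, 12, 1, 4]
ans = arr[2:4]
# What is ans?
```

arr has length 7. The slice arr[2:4] selects indices [2, 3] (2->14, 3->18), giving [14, 18].

[14, 18]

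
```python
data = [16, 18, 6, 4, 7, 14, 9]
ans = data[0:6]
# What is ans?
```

data has length 7. The slice data[0:6] selects indices [0, 1, 2, 3, 4, 5] (0->16, 1->18, 2->6, 3->4, 4->7, 5->14), giving [16, 18, 6, 4, 7, 14].

[16, 18, 6, 4, 7, 14]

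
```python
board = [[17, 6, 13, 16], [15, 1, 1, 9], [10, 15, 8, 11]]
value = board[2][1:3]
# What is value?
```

board[2] = [10, 15, 8, 11]. board[2] has length 4. The slice board[2][1:3] selects indices [1, 2] (1->15, 2->8), giving [15, 8].

[15, 8]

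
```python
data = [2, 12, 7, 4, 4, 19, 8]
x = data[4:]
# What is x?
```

data has length 7. The slice data[4:] selects indices [4, 5, 6] (4->4, 5->19, 6->8), giving [4, 19, 8].

[4, 19, 8]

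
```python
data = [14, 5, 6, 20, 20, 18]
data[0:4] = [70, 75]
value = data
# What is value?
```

data starts as [14, 5, 6, 20, 20, 18] (length 6). The slice data[0:4] covers indices [0, 1, 2, 3] with values [14, 5, 6, 20]. Replacing that slice with [70, 75] (different length) produces [70, 75, 20, 18].

[70, 75, 20, 18]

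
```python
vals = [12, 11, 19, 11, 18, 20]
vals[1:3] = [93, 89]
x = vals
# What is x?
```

vals starts as [12, 11, 19, 11, 18, 20] (length 6). The slice vals[1:3] covers indices [1, 2] with values [11, 19]. Replacing that slice with [93, 89] (same length) produces [12, 93, 89, 11, 18, 20].

[12, 93, 89, 11, 18, 20]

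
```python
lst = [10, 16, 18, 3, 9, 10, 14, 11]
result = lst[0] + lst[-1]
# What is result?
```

lst has length 8. lst[0] = 10.
lst has length 8. Negative index -1 maps to positive index 8 + (-1) = 7. lst[7] = 11.
Sum: 10 + 11 = 21.

21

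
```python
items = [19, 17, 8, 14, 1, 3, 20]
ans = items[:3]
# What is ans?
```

items has length 7. The slice items[:3] selects indices [0, 1, 2] (0->19, 1->17, 2->8), giving [19, 17, 8].

[19, 17, 8]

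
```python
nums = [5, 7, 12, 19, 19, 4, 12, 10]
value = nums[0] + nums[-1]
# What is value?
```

nums has length 8. nums[0] = 5.
nums has length 8. Negative index -1 maps to positive index 8 + (-1) = 7. nums[7] = 10.
Sum: 5 + 10 = 15.

15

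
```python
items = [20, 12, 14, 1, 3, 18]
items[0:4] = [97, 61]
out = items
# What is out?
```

items starts as [20, 12, 14, 1, 3, 18] (length 6). The slice items[0:4] covers indices [0, 1, 2, 3] with values [20, 12, 14, 1]. Replacing that slice with [97, 61] (different length) produces [97, 61, 3, 18].

[97, 61, 3, 18]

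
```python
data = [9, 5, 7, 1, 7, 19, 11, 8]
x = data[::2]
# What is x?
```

data has length 8. The slice data[::2] selects indices [0, 2, 4, 6] (0->9, 2->7, 4->7, 6->11), giving [9, 7, 7, 11].

[9, 7, 7, 11]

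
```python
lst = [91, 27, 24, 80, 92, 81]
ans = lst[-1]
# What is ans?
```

lst has length 6. Negative index -1 maps to positive index 6 + (-1) = 5. lst[5] = 81.

81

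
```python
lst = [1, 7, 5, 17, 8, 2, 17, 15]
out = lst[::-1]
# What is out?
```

lst has length 8. The slice lst[::-1] selects indices [7, 6, 5, 4, 3, 2, 1, 0] (7->15, 6->17, 5->2, 4->8, 3->17, 2->5, 1->7, 0->1), giving [15, 17, 2, 8, 17, 5, 7, 1].

[15, 17, 2, 8, 17, 5, 7, 1]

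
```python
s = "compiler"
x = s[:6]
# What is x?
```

s has length 8. The slice s[:6] selects indices [0, 1, 2, 3, 4, 5] (0->'c', 1->'o', 2->'m', 3->'p', 4->'i', 5->'l'), giving 'compil'.

'compil'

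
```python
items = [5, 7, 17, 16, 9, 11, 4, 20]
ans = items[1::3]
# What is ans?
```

items has length 8. The slice items[1::3] selects indices [1, 4, 7] (1->7, 4->9, 7->20), giving [7, 9, 20].

[7, 9, 20]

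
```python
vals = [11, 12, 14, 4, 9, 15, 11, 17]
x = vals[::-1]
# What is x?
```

vals has length 8. The slice vals[::-1] selects indices [7, 6, 5, 4, 3, 2, 1, 0] (7->17, 6->11, 5->15, 4->9, 3->4, 2->14, 1->12, 0->11), giving [17, 11, 15, 9, 4, 14, 12, 11].

[17, 11, 15, 9, 4, 14, 12, 11]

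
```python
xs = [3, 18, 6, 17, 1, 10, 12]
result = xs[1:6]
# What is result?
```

xs has length 7. The slice xs[1:6] selects indices [1, 2, 3, 4, 5] (1->18, 2->6, 3->17, 4->1, 5->10), giving [18, 6, 17, 1, 10].

[18, 6, 17, 1, 10]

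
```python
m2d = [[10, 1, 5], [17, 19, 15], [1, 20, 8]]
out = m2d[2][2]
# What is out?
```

m2d[2] = [1, 20, 8]. Taking column 2 of that row yields 8.

8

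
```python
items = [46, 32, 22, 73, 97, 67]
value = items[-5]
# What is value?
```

items has length 6. Negative index -5 maps to positive index 6 + (-5) = 1. items[1] = 32.

32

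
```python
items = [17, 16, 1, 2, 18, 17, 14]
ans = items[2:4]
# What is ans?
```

items has length 7. The slice items[2:4] selects indices [2, 3] (2->1, 3->2), giving [1, 2].

[1, 2]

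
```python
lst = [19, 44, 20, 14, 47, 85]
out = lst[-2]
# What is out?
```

lst has length 6. Negative index -2 maps to positive index 6 + (-2) = 4. lst[4] = 47.

47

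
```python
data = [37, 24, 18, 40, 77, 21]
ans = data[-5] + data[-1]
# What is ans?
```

data has length 6. Negative index -5 maps to positive index 6 + (-5) = 1. data[1] = 24.
data has length 6. Negative index -1 maps to positive index 6 + (-1) = 5. data[5] = 21.
Sum: 24 + 21 = 45.

45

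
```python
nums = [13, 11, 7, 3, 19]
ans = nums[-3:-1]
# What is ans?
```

nums has length 5. The slice nums[-3:-1] selects indices [2, 3] (2->7, 3->3), giving [7, 3].

[7, 3]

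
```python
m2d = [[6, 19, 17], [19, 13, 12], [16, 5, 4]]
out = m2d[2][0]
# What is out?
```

m2d[2] = [16, 5, 4]. Taking column 0 of that row yields 16.

16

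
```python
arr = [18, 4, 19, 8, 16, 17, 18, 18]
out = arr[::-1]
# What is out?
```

arr has length 8. The slice arr[::-1] selects indices [7, 6, 5, 4, 3, 2, 1, 0] (7->18, 6->18, 5->17, 4->16, 3->8, 2->19, 1->4, 0->18), giving [18, 18, 17, 16, 8, 19, 4, 18].

[18, 18, 17, 16, 8, 19, 4, 18]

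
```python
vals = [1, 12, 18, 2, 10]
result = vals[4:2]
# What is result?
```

vals has length 5. The slice vals[4:2] resolves to an empty index range, so the result is [].

[]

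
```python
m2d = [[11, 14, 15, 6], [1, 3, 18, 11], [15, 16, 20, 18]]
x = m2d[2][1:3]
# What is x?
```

m2d[2] = [15, 16, 20, 18]. m2d[2] has length 4. The slice m2d[2][1:3] selects indices [1, 2] (1->16, 2->20), giving [16, 20].

[16, 20]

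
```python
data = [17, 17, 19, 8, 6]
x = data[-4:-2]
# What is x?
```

data has length 5. The slice data[-4:-2] selects indices [1, 2] (1->17, 2->19), giving [17, 19].

[17, 19]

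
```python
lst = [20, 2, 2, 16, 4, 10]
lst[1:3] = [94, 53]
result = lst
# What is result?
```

lst starts as [20, 2, 2, 16, 4, 10] (length 6). The slice lst[1:3] covers indices [1, 2] with values [2, 2]. Replacing that slice with [94, 53] (same length) produces [20, 94, 53, 16, 4, 10].

[20, 94, 53, 16, 4, 10]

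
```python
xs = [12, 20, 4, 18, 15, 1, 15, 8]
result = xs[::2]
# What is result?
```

xs has length 8. The slice xs[::2] selects indices [0, 2, 4, 6] (0->12, 2->4, 4->15, 6->15), giving [12, 4, 15, 15].

[12, 4, 15, 15]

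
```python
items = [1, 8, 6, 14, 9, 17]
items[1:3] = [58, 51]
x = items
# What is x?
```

items starts as [1, 8, 6, 14, 9, 17] (length 6). The slice items[1:3] covers indices [1, 2] with values [8, 6]. Replacing that slice with [58, 51] (same length) produces [1, 58, 51, 14, 9, 17].

[1, 58, 51, 14, 9, 17]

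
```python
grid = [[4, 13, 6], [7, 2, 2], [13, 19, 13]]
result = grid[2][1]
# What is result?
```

grid[2] = [13, 19, 13]. Taking column 1 of that row yields 19.

19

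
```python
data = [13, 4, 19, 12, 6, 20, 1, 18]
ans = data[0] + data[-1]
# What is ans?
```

data has length 8. data[0] = 13.
data has length 8. Negative index -1 maps to positive index 8 + (-1) = 7. data[7] = 18.
Sum: 13 + 18 = 31.

31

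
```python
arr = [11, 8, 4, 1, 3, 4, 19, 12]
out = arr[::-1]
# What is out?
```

arr has length 8. The slice arr[::-1] selects indices [7, 6, 5, 4, 3, 2, 1, 0] (7->12, 6->19, 5->4, 4->3, 3->1, 2->4, 1->8, 0->11), giving [12, 19, 4, 3, 1, 4, 8, 11].

[12, 19, 4, 3, 1, 4, 8, 11]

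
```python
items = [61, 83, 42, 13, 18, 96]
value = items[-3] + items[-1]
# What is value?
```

items has length 6. Negative index -3 maps to positive index 6 + (-3) = 3. items[3] = 13.
items has length 6. Negative index -1 maps to positive index 6 + (-1) = 5. items[5] = 96.
Sum: 13 + 96 = 109.

109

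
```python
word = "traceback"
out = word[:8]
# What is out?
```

word has length 9. The slice word[:8] selects indices [0, 1, 2, 3, 4, 5, 6, 7] (0->'t', 1->'r', 2->'a', 3->'c', 4->'e', 5->'b', 6->'a', 7->'c'), giving 'tracebac'.

'tracebac'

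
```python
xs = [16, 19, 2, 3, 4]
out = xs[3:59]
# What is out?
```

xs has length 5. The slice xs[3:59] selects indices [3, 4] (3->3, 4->4), giving [3, 4].

[3, 4]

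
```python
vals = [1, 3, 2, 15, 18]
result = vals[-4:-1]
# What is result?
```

vals has length 5. The slice vals[-4:-1] selects indices [1, 2, 3] (1->3, 2->2, 3->15), giving [3, 2, 15].

[3, 2, 15]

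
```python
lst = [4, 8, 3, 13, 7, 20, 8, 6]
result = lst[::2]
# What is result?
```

lst has length 8. The slice lst[::2] selects indices [0, 2, 4, 6] (0->4, 2->3, 4->7, 6->8), giving [4, 3, 7, 8].

[4, 3, 7, 8]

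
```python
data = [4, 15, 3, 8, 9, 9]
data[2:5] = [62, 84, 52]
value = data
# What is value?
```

data starts as [4, 15, 3, 8, 9, 9] (length 6). The slice data[2:5] covers indices [2, 3, 4] with values [3, 8, 9]. Replacing that slice with [62, 84, 52] (same length) produces [4, 15, 62, 84, 52, 9].

[4, 15, 62, 84, 52, 9]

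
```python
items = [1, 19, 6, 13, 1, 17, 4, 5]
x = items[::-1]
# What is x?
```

items has length 8. The slice items[::-1] selects indices [7, 6, 5, 4, 3, 2, 1, 0] (7->5, 6->4, 5->17, 4->1, 3->13, 2->6, 1->19, 0->1), giving [5, 4, 17, 1, 13, 6, 19, 1].

[5, 4, 17, 1, 13, 6, 19, 1]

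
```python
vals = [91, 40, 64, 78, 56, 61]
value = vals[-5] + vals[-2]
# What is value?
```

vals has length 6. Negative index -5 maps to positive index 6 + (-5) = 1. vals[1] = 40.
vals has length 6. Negative index -2 maps to positive index 6 + (-2) = 4. vals[4] = 56.
Sum: 40 + 56 = 96.

96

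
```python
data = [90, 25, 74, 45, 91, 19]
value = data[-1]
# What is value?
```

data has length 6. Negative index -1 maps to positive index 6 + (-1) = 5. data[5] = 19.

19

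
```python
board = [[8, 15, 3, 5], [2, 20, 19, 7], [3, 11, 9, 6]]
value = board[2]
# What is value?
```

board has 3 rows. Row 2 is [3, 11, 9, 6].

[3, 11, 9, 6]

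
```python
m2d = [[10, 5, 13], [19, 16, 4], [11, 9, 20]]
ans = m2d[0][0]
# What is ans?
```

m2d[0] = [10, 5, 13]. Taking column 0 of that row yields 10.

10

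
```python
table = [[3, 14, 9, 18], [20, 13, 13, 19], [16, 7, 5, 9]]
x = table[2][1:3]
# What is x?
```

table[2] = [16, 7, 5, 9]. table[2] has length 4. The slice table[2][1:3] selects indices [1, 2] (1->7, 2->5), giving [7, 5].

[7, 5]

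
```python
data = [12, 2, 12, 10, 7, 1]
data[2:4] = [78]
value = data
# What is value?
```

data starts as [12, 2, 12, 10, 7, 1] (length 6). The slice data[2:4] covers indices [2, 3] with values [12, 10]. Replacing that slice with [78] (different length) produces [12, 2, 78, 7, 1].

[12, 2, 78, 7, 1]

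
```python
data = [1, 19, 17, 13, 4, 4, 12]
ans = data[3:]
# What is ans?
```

data has length 7. The slice data[3:] selects indices [3, 4, 5, 6] (3->13, 4->4, 5->4, 6->12), giving [13, 4, 4, 12].

[13, 4, 4, 12]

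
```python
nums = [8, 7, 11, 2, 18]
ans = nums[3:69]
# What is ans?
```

nums has length 5. The slice nums[3:69] selects indices [3, 4] (3->2, 4->18), giving [2, 18].

[2, 18]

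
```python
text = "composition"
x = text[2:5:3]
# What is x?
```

text has length 11. The slice text[2:5:3] selects indices [2] (2->'m'), giving 'm'.

'm'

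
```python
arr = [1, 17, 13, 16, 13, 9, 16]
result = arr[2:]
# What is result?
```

arr has length 7. The slice arr[2:] selects indices [2, 3, 4, 5, 6] (2->13, 3->16, 4->13, 5->9, 6->16), giving [13, 16, 13, 9, 16].

[13, 16, 13, 9, 16]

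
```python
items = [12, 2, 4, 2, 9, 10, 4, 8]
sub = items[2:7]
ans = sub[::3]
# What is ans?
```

items has length 8. The slice items[2:7] selects indices [2, 3, 4, 5, 6] (2->4, 3->2, 4->9, 5->10, 6->4), giving [4, 2, 9, 10, 4]. So sub = [4, 2, 9, 10, 4]. sub has length 5. The slice sub[::3] selects indices [0, 3] (0->4, 3->10), giving [4, 10].

[4, 10]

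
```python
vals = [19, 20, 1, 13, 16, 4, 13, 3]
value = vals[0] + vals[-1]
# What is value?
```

vals has length 8. vals[0] = 19.
vals has length 8. Negative index -1 maps to positive index 8 + (-1) = 7. vals[7] = 3.
Sum: 19 + 3 = 22.

22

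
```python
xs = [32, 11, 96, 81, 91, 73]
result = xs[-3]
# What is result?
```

xs has length 6. Negative index -3 maps to positive index 6 + (-3) = 3. xs[3] = 81.

81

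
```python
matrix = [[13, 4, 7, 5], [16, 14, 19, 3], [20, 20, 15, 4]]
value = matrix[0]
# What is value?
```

matrix has 3 rows. Row 0 is [13, 4, 7, 5].

[13, 4, 7, 5]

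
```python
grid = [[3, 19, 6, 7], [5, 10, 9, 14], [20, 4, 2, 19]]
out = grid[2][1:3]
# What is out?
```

grid[2] = [20, 4, 2, 19]. grid[2] has length 4. The slice grid[2][1:3] selects indices [1, 2] (1->4, 2->2), giving [4, 2].

[4, 2]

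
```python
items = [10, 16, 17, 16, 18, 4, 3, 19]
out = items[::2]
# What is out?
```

items has length 8. The slice items[::2] selects indices [0, 2, 4, 6] (0->10, 2->17, 4->18, 6->3), giving [10, 17, 18, 3].

[10, 17, 18, 3]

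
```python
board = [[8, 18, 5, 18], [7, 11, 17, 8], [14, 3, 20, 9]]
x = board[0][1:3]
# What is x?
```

board[0] = [8, 18, 5, 18]. board[0] has length 4. The slice board[0][1:3] selects indices [1, 2] (1->18, 2->5), giving [18, 5].

[18, 5]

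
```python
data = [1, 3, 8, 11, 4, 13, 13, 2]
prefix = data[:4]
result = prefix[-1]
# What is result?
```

data has length 8. The slice data[:4] selects indices [0, 1, 2, 3] (0->1, 1->3, 2->8, 3->11), giving [1, 3, 8, 11]. So prefix = [1, 3, 8, 11]. Then prefix[-1] = 11.

11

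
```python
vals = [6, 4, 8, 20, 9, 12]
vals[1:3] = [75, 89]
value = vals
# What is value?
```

vals starts as [6, 4, 8, 20, 9, 12] (length 6). The slice vals[1:3] covers indices [1, 2] with values [4, 8]. Replacing that slice with [75, 89] (same length) produces [6, 75, 89, 20, 9, 12].

[6, 75, 89, 20, 9, 12]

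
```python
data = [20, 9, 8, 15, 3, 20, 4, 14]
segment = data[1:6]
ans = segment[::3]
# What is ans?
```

data has length 8. The slice data[1:6] selects indices [1, 2, 3, 4, 5] (1->9, 2->8, 3->15, 4->3, 5->20), giving [9, 8, 15, 3, 20]. So segment = [9, 8, 15, 3, 20]. segment has length 5. The slice segment[::3] selects indices [0, 3] (0->9, 3->3), giving [9, 3].

[9, 3]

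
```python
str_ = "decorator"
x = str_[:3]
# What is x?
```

str_ has length 9. The slice str_[:3] selects indices [0, 1, 2] (0->'d', 1->'e', 2->'c'), giving 'dec'.

'dec'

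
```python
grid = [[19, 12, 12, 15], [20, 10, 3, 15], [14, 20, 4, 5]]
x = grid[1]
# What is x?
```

grid has 3 rows. Row 1 is [20, 10, 3, 15].

[20, 10, 3, 15]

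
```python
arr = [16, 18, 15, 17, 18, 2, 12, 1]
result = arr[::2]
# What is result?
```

arr has length 8. The slice arr[::2] selects indices [0, 2, 4, 6] (0->16, 2->15, 4->18, 6->12), giving [16, 15, 18, 12].

[16, 15, 18, 12]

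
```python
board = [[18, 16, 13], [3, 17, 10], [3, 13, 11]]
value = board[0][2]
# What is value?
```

board[0] = [18, 16, 13]. Taking column 2 of that row yields 13.

13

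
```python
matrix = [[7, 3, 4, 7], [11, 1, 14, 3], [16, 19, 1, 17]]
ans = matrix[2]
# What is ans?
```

matrix has 3 rows. Row 2 is [16, 19, 1, 17].

[16, 19, 1, 17]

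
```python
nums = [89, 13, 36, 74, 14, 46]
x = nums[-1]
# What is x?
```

nums has length 6. Negative index -1 maps to positive index 6 + (-1) = 5. nums[5] = 46.

46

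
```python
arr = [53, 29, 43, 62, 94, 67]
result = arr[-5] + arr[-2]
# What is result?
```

arr has length 6. Negative index -5 maps to positive index 6 + (-5) = 1. arr[1] = 29.
arr has length 6. Negative index -2 maps to positive index 6 + (-2) = 4. arr[4] = 94.
Sum: 29 + 94 = 123.

123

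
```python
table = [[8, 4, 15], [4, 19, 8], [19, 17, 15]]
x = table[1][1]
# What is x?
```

table[1] = [4, 19, 8]. Taking column 1 of that row yields 19.

19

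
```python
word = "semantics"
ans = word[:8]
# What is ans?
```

word has length 9. The slice word[:8] selects indices [0, 1, 2, 3, 4, 5, 6, 7] (0->'s', 1->'e', 2->'m', 3->'a', 4->'n', 5->'t', 6->'i', 7->'c'), giving 'semantic'.

'semantic'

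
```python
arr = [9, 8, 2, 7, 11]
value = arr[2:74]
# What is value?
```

arr has length 5. The slice arr[2:74] selects indices [2, 3, 4] (2->2, 3->7, 4->11), giving [2, 7, 11].

[2, 7, 11]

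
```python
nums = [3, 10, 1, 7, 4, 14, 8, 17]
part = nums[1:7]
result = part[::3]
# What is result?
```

nums has length 8. The slice nums[1:7] selects indices [1, 2, 3, 4, 5, 6] (1->10, 2->1, 3->7, 4->4, 5->14, 6->8), giving [10, 1, 7, 4, 14, 8]. So part = [10, 1, 7, 4, 14, 8]. part has length 6. The slice part[::3] selects indices [0, 3] (0->10, 3->4), giving [10, 4].

[10, 4]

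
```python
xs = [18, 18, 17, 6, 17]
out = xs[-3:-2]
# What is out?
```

xs has length 5. The slice xs[-3:-2] selects indices [2] (2->17), giving [17].

[17]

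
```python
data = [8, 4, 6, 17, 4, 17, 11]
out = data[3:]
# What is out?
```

data has length 7. The slice data[3:] selects indices [3, 4, 5, 6] (3->17, 4->4, 5->17, 6->11), giving [17, 4, 17, 11].

[17, 4, 17, 11]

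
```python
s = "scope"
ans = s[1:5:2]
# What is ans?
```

s has length 5. The slice s[1:5:2] selects indices [1, 3] (1->'c', 3->'p'), giving 'cp'.

'cp'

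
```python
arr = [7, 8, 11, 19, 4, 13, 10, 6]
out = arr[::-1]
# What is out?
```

arr has length 8. The slice arr[::-1] selects indices [7, 6, 5, 4, 3, 2, 1, 0] (7->6, 6->10, 5->13, 4->4, 3->19, 2->11, 1->8, 0->7), giving [6, 10, 13, 4, 19, 11, 8, 7].

[6, 10, 13, 4, 19, 11, 8, 7]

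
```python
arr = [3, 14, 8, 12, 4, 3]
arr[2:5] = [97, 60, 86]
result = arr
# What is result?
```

arr starts as [3, 14, 8, 12, 4, 3] (length 6). The slice arr[2:5] covers indices [2, 3, 4] with values [8, 12, 4]. Replacing that slice with [97, 60, 86] (same length) produces [3, 14, 97, 60, 86, 3].

[3, 14, 97, 60, 86, 3]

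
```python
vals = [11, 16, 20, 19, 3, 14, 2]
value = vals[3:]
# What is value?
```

vals has length 7. The slice vals[3:] selects indices [3, 4, 5, 6] (3->19, 4->3, 5->14, 6->2), giving [19, 3, 14, 2].

[19, 3, 14, 2]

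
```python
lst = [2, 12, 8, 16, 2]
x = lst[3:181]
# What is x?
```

lst has length 5. The slice lst[3:181] selects indices [3, 4] (3->16, 4->2), giving [16, 2].

[16, 2]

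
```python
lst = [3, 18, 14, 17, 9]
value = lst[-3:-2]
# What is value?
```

lst has length 5. The slice lst[-3:-2] selects indices [2] (2->14), giving [14].

[14]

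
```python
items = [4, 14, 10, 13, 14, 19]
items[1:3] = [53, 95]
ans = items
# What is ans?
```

items starts as [4, 14, 10, 13, 14, 19] (length 6). The slice items[1:3] covers indices [1, 2] with values [14, 10]. Replacing that slice with [53, 95] (same length) produces [4, 53, 95, 13, 14, 19].

[4, 53, 95, 13, 14, 19]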